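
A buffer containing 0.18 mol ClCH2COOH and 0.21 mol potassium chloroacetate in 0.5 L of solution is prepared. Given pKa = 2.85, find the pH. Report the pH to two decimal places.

pH = 2.92

pH = pKa + log([A⁻]/[HA]) = 2.85 + log(0.21/0.18)
pH = 2.85 + (+0.067) = 2.92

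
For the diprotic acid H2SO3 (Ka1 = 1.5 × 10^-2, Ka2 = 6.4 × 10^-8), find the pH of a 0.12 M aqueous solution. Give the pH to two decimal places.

pH = 1.45

Ka1 ≫ Ka2, so treat the first dissociation as the only significant source of H+.
Ka1 = x²/(0.12 − x) = 1.5 × 10^-2
Solving the quadratic: x = (−Ka1 + √(Ka1² + 4·Ka1·C₀))/2 = 3.56 × 10^-2 M
pH = −log(3.56 × 10^-2) = 1.45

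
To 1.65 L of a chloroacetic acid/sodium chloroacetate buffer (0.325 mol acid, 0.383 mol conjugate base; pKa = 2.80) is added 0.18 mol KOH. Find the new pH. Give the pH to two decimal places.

pH = 3.39

After neutralization: n(ClCH2COOH) = 0.145 mol, n(ClCH2COO-) = 0.563 mol.
pH = pKa + log(n_ClCH2COO-/n_ClCH2COOH) = 2.80 + log(0.563/0.145) = 2.80 + (+0.589)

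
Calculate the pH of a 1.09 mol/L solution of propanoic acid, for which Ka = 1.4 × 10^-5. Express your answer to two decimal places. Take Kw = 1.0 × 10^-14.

pH = 2.41

CH3CH2COOH ⇌ CH3CH2COO- + H+
Ka = x²/(1.09 − x) = 1.4 × 10^-5
Neglecting x in the denominator: x = √(1.4 × 10^-5 × 1.09) = 3.91 × 10^-3 M
pH = −log(3.91 × 10^-3) = 2.41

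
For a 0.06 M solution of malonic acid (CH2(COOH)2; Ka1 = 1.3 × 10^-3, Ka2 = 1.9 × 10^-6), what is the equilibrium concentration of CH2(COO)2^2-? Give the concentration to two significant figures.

First ionization gives [H+] ≈ [CH2(COOH)COO-] = 8.21 × 10^-3 M.
Second step: Ka2 = [H+][CH2(COO)2^2-]/[CH2(COOH)COO-] ≈ [CH2(COO)2^2-] (since [H+] ≈ [CH2(COOH)COO-]).
So [CH2(COO)2^2-] ≈ Ka2.

1.9 × 10^-6 M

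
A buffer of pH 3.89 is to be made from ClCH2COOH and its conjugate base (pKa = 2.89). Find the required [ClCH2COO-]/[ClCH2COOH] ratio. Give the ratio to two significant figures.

pH = pKa + log(r) ⇒ log(r) = 3.89 − 2.89 = +1.00
r = [ClCH2COO-]/[ClCH2COOH] = 10^(+1.00) = 10

ratio = 10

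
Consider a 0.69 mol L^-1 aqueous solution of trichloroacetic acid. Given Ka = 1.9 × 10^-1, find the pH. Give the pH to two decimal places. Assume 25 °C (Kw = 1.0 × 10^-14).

Cl3CCOOH ⇌ Cl3CCOO- + H+
Let x = [H+] at equilibrium. Ka = x²/(0.69 − x).
Here C₀/Ka ≈ 3.63, so the small-x approximation fails. Use the quadratic:
x = (−Ka + √(Ka² + 4·Ka·C₀))/2 = 2.79 × 10^-1 M
pH = −log[H+] = −log(2.79 × 10^-1) = 0.55

pH = 0.55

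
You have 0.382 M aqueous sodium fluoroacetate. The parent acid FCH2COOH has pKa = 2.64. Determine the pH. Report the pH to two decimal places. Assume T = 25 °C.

FCH2COO- is the conjugate base of the weak acid FCH2COOH.
Ka = 10^(−2.64) = 2.29 × 10^-3
Kb = Kw/Ka = 1.0×10^-14 / 2.29 × 10^-3 = 4.37 × 10^-12
From the ICE table, Kb = [OH-]²/(0.382 − [OH-]) = 4.37 × 10^-12.
Neglecting [OH-] in the denominator: [OH-] = √(4.37 × 10^-12 × 0.382) = 1.29 × 10^-6 M
pOH = 5.89, so pH = 14.00 − pOH = 8.11

pH = 8.11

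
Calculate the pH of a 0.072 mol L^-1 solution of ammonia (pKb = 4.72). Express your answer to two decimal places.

NH3 + H2O ⇌ NH4+ + OH-
Kb = 10^(−4.72) = 1.91 × 10^-5
From the ICE table, Kb = x²/(0.072 − x) = 1.91 × 10^-5.
Since Kb ≪ C₀, x ≈ √(Kb·C₀) = 1.17 × 10^-3 M.
(x/C₀ = 1.6% < 5%, so the approximation holds.)
pOH = −log(1.17 × 10^-3) = 2.93; pH = 14.00 − 2.93 = 11.07

pH = 11.07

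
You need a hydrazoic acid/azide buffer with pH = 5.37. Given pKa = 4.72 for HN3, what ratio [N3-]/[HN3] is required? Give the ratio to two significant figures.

ratio = 4.5

pH = pKa + log(r) ⇒ log(r) = 5.37 − 4.72 = +0.65
r = [N3-]/[HN3] = 10^(+0.65) = 4.47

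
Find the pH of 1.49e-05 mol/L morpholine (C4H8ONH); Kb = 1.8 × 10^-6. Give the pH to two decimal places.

C4H8ONH + H2O ⇌ C4H8ONH2+ + OH-
From the ICE table, Kb = [OH-]²/(1.49e-05 − [OH-]) = 1.8 × 10^-6.
Here C₀/Kb ≈ 8.28, so the small-[OH-] approximation fails. Use the quadratic:
[OH-] = [−1.8e-06 + √(1.8e-06² + 1.07e-10)]/2 = 4.36 × 10^-6 M
pOH = 5.36, so pH = 14.00 − pOH = 8.64

pH = 8.64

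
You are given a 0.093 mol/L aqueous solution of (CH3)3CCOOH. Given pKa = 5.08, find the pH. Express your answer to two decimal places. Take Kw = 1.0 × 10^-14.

pH = 3.06

(CH3)3CCOOH ⇌ (CH3)3CCOO- + H+
Ka = 10^(−5.08) = 8.32 × 10^-6
Ka = [H+]²/(0.093 − [H+]) = 8.32 × 10^-6
Neglecting [H+] in the denominator: [H+] = √(8.32 × 10^-6 × 0.093) = 8.80 × 10^-4 M
pH = −log(8.80 × 10^-4) = 3.06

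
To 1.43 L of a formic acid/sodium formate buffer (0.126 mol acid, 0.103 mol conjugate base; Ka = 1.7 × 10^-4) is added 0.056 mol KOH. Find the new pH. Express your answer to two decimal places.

pH = 4.13

OH- converts HCOOH to HCOO-: HCOOH → 0.07 mol, HCOO- → 0.159 mol.
pKa = −log(1.7 × 10^-4) = 3.770
Henderson–Hasselbalch with mole ratio 0.159/0.07: pH = 3.770 + (+0.356)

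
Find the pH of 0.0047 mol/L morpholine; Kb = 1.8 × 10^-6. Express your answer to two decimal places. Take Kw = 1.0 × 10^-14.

pH = 9.96

C4H8ONH + H2O ⇌ C4H8ONH2+ + OH-
Let x = [OH-] at equilibrium. Kb = x²/(0.0047 − x).
Since Kb ≪ C₀, x ≈ √(Kb·C₀) = 9.20 × 10^-5 M.
Check: 2% ionized — well under 5%, approximation valid.
pOH = −log(9.20 × 10^-5) = 4.04; pH = 14.00 − 4.04 = 9.96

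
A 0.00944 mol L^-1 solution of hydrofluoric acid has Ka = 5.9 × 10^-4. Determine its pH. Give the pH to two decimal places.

HF ⇌ F- + H+
Let x = [H+] at equilibrium. Ka = x²/(0.00944 − x).
Here C₀/Ka ≈ 16, so the small-x approximation fails. Use the quadratic:
x = (−Ka + √(Ka² + 4·Ka·C₀))/2 = 2.08 × 10^-3 M
pH = −log[H+] = −log(2.08 × 10^-3) = 2.68

pH = 2.68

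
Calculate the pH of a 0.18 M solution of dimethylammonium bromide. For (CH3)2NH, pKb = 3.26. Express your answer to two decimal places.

pH = 5.74

(CH3)2NH2+ is the conjugate acid of the weak base (CH3)2NH.
Kb = 10^(−3.26) = 5.50 × 10^-4
Ka = Kw/Kb = 1.0×10^-14 / 5.50 × 10^-4 = 1.82 × 10^-11
Let x = [H+] at equilibrium. Ka = x²/(0.18 − x).
Neglecting x in the denominator: x = √(1.82 × 10^-11 × 0.18) = 1.81 × 10^-6 M
pH = −log(1.81 × 10^-6) = 5.74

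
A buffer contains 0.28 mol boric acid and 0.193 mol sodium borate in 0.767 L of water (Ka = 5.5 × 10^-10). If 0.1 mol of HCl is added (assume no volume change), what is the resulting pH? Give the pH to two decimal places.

pH = 8.65

Added H+ converts B(OH)4- to B(OH)3: B(OH)3 → 0.38 mol, B(OH)4- → 0.093 mol.
pKa = −log(5.5 × 10^-10) = 9.260
pH = pKa + log([A⁻]/[HA]) = 9.260 + log(0.093/0.38) = 9.260 -0.611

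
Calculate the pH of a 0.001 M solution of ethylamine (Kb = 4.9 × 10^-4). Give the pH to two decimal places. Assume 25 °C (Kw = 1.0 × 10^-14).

pH = 10.70

C2H5NH2 + H2O ⇌ C2H5NH3+ + OH-
Kb = x²/(0.001 − x) = 4.9 × 10^-4
The 5% rule fails; solving x² + Kb·x − Kb·C₀ = 0 exactly:
x = [−0.00049 + √(0.00049² + 1.96e-06)]/2 = 4.97 × 10^-4 M
pOH = 3.30, so pH = 14.00 − pOH = 10.70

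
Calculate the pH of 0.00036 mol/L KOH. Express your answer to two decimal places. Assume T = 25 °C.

pH = 10.56

KOH is a strong base; [OH-] = 0.00036 M.
pOH = -log(0.00036) = 3.44
pH = 14.00 - 3.44 = 10.56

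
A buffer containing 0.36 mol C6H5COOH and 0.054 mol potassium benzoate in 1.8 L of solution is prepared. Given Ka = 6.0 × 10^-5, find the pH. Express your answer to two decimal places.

pH = 3.40

pKa = −log(6.0 × 10^-5) = 4.222
pH = pKa + log([A⁻]/[HA]) = 4.222 + log(0.054/0.36)
pH = 4.222 + (-0.824) = 3.40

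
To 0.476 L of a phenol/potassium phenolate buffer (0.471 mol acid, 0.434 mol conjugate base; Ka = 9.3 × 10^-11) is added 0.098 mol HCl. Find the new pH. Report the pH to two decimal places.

After neutralization: n(C6H5OH) = 0.569 mol, n(C6H5O-) = 0.336 mol.
pKa = −log(9.3 × 10^-11) = 10.032
pH = pKa + log([A⁻]/[HA]) = 10.032 + log(0.336/0.569) = 10.032 -0.229

pH = 9.80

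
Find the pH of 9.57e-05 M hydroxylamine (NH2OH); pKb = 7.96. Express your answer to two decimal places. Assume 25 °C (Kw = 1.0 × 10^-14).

pH = 8.01

NH2OH + H2O ⇌ NH3OH+ + OH-
Kb = 10^(−7.96) = 1.10 × 10^-8
Kb = x²/(9.57e-05 − x) = 1.10 × 10^-8
Assume x ≪ 9.57e-05: x ≈ √(1.10 × 10^-8 × 9.57e-05) = 1.03 × 10^-6 M
(x/C₀ = 1.1% < 5%, so the approximation holds.)
pOH = −log(1.03 × 10^-6) = 5.99; pH = 14.00 − 5.99 = 8.01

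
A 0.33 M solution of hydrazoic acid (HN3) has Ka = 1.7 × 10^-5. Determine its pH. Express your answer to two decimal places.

HN3 ⇌ N3- + H+
Ka = [H+]²/(0.33 − [H+]) = 1.7 × 10^-5
Since Ka ≪ C₀, [H+] ≈ √(Ka·C₀) = 2.37 × 10^-3 M.
Check: 0.72% ionized — well under 5%, approximation valid.
pH = −log[H+] = −log(2.37 × 10^-3) = 2.63

pH = 2.63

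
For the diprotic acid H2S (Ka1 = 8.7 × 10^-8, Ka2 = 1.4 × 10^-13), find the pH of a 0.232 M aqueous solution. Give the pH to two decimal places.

pH = 3.85

Ka1 ≫ Ka2, so treat the first dissociation as the only significant source of H+.
Ka1 = x²/(0.232 − x) = 8.7 × 10^-8
x ≈ √(8.7 × 10^-8 × 0.232) = 1.42 × 10^-4 M
pH = −log(1.42 × 10^-4) = 3.85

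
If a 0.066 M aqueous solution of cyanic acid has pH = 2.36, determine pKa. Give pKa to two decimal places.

pKa = 3.51

[H+] = 10^(-2.36) = 4.37 × 10^-3 M
At equilibrium [HA] = 0.066 − 4.37 × 10^-3 = 6.16 × 10^-2 M
Ka = [H+][A-]/[HA] = (4.37 × 10^-3)² / 6.16 × 10^-2 = 3.10 × 10^-4
pKa = -log(3.10 × 10^-4) = 3.51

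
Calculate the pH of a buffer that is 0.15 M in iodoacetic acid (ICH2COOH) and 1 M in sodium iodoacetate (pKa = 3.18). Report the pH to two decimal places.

pH = 4.00

Using pH = pKa + log([base]/[acid]) with [base]/[acid] = 1/0.15:
pH = 3.18 + (+0.824) = 4.00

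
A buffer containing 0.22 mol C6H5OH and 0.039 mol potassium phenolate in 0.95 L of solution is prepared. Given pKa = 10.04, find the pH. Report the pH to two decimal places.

pH = pKa + log([A⁻]/[HA]) = 10.04 + log(0.039/0.22)
pH = 10.04 + (-0.751) = 9.29

pH = 9.29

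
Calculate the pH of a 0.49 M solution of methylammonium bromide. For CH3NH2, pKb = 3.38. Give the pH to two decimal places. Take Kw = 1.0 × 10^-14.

pH = 5.46

CH3NH3+ is the conjugate acid of the weak base CH3NH2.
Kb = 10^(−3.38) = 4.17 × 10^-4
Ka = Kw/Kb = 1.0×10^-14 / 4.17 × 10^-4 = 2.40 × 10^-11
From the ICE table, Ka = [H+]²/(0.49 − [H+]) = 2.40 × 10^-11.
Since Ka ≪ C₀, [H+] ≈ √(Ka·C₀) = 3.43 × 10^-6 M.
([H+]/C₀ = 0.0007% < 5%, so the approximation holds.)
pH = −log[H+] = −log(3.43 × 10^-6) = 5.46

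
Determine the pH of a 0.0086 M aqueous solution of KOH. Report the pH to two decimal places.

pH = 11.93

KOH is a strong base; [OH-] = 0.0086 M.
pOH = -log(0.0086) = 2.07
pH = 14.00 - 2.07 = 11.93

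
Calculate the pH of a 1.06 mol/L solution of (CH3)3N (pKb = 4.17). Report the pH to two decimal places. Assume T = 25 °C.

pH = 11.93

(CH3)3N + H2O ⇌ (CH3)3NH+ + OH-
Kb = 10^(−4.17) = 6.76 × 10^-5
From the ICE table, Kb = x²/(1.06 − x) = 6.76 × 10^-5.
Neglecting x in the denominator: x = √(6.76 × 10^-5 × 1.06) = 8.46 × 10^-3 M
Check: 0.8% ionized — well under 5%, approximation valid.
pOH = 2.07, so pH = 14.00 − pOH = 11.93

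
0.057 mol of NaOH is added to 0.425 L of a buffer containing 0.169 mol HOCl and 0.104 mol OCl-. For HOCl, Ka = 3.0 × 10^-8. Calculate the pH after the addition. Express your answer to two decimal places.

pH = 7.68

After neutralization: n(HOCl) = 0.112 mol, n(OCl-) = 0.161 mol.
pKa = −log(3.0 × 10^-8) = 7.523
Henderson–Hasselbalch with mole ratio 0.161/0.112: pH = 7.523 + (+0.158)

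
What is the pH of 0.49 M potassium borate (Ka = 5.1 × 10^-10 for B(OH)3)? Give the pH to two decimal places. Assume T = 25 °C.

B(OH)4- is the conjugate base of the weak acid B(OH)3.
Kb = Kw/Ka = 1.0×10^-14 / 5.1 × 10^-10 = 1.96 × 10^-5
From the ICE table, Kb = [OH-]²/(0.49 − [OH-]) = 1.96 × 10^-5.
Since Kb ≪ C₀, [OH-] ≈ √(Kb·C₀) = 3.10 × 10^-3 M.
Check: 0.63% ionized — well under 5%, approximation valid.
pOH = 2.51, so pH = 14.00 − pOH = 11.49

pH = 11.49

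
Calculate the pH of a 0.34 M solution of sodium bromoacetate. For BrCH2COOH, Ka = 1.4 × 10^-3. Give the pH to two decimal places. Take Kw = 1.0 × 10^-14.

BrCH2COO- is the conjugate base of the weak acid BrCH2COOH.
Kb = Kw/Ka = 1.0×10^-14 / 1.4 × 10^-3 = 7.14 × 10^-12
Kb = [OH-]²/(0.34 − [OH-]) = 7.14 × 10^-12
Assume [OH-] ≪ 0.34: [OH-] ≈ √(7.14 × 10^-12 × 0.34) = 1.56 × 10^-6 M
pOH = −log(1.56 × 10^-6) = 5.81; pH = 14.00 − 5.81 = 8.19

pH = 8.19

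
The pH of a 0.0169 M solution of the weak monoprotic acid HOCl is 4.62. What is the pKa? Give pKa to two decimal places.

pKa = 7.47

[H+] = 10^(-4.62) = 2.40 × 10^-5 M
At equilibrium [HA] = 0.0169 − 2.40 × 10^-5 = 1.69 × 10^-2 M
Ka = [H+][A-]/[HA] = (2.40 × 10^-5)² / 1.69 × 10^-2 = 3.41 × 10^-8
pKa = -log(3.41 × 10^-8) = 7.47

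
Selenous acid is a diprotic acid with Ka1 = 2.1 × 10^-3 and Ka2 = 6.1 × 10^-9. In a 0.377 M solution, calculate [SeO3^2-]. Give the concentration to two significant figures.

6.1 × 10^-9 M

First ionization gives [H+] ≈ [HSeO3-] = 2.71 × 10^-2 M.
Second step: Ka2 = [H+][SeO3^2-]/[HSeO3-] ≈ [SeO3^2-] (since [H+] ≈ [HSeO3-]).
So [SeO3^2-] ≈ Ka2.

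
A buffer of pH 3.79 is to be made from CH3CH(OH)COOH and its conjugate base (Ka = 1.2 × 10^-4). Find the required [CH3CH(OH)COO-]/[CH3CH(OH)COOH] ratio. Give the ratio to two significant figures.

pKa = -log(1.2 × 10^-4) = 3.921
pH = pKa + log(r) ⇒ log(r) = 3.79 − 3.921 = -0.131
r = [CH3CH(OH)COO-]/[CH3CH(OH)COOH] = 10^(-0.131) = 0.74

ratio = 0.74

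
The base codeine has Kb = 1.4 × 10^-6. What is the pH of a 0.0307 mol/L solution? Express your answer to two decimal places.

C18H21NO3 + H2O ⇌ C18H22NO3+ + OH-
Kb = x²/(0.0307 − x) = 1.4 × 10^-6
Assume x ≪ 0.0307: x ≈ √(1.4 × 10^-6 × 0.0307) = 2.07 × 10^-4 M
(x/C₀ = 0.68% < 5%, so the approximation holds.)
pOH = −log(2.07 × 10^-4) = 3.68; pH = 14.00 − 3.68 = 10.32

pH = 10.32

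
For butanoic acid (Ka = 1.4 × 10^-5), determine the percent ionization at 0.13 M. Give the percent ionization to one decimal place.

1.0%

CH3(CH2)2COOH ⇌ CH3(CH2)2COO- + H+; let x = [H+] at equilibrium.
x ≈ √(Ka·C₀) = √(1.4 × 10^-5 × 0.13) = 1.35 × 10^-3 M
Fraction ionized = 1.35 × 10^-3 / 0.13 = 0.0104 → 1.0%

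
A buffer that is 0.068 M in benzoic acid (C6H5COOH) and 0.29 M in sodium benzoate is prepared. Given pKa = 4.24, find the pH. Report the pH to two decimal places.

pH = 4.87

pH = pKa + log([A⁻]/[HA]) = 4.24 + log(0.29/0.068)
pH = 4.24 + (+0.630) = 4.87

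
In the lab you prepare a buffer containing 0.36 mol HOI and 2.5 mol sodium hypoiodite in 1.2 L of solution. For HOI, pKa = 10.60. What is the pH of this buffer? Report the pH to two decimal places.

pH = 11.44

Henderson–Hasselbalch: pH = pKa + log([OI-]/[HOI]) = 10.60 + log(2.5/0.36)
pH = 10.60 + (+0.842) = 11.44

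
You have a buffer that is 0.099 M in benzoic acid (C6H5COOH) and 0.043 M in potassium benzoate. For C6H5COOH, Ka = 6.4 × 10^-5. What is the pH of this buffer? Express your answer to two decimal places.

pKa = −log(6.4 × 10^-5) = 4.194
Henderson–Hasselbalch: pH = pKa + log([C6H5COO-]/[C6H5COOH]) = 4.194 + log(0.043/0.099)
pH = 4.194 + (-0.362) = 3.83

pH = 3.83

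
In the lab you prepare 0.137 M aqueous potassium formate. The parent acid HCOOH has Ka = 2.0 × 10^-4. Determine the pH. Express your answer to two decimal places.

pH = 8.42

HCOO- is the conjugate base of the weak acid HCOOH.
Kb = Kw/Ka = 1.0×10^-14 / 2.0 × 10^-4 = 5.00 × 10^-11
From the ICE table, Kb = [OH-]²/(0.137 − [OH-]) = 5.00 × 10^-11.
Neglecting [OH-] in the denominator: [OH-] = √(5.00 × 10^-11 × 0.137) = 2.62 × 10^-6 M
Check: 0.0019% ionized — well under 5%, approximation valid.
pOH = 5.58, so pH = 14.00 − pOH = 8.42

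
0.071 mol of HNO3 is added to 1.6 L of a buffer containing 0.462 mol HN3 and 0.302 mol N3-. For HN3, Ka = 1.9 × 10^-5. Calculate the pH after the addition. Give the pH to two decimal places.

After neutralization: n(HN3) = 0.533 mol, n(N3-) = 0.231 mol.
pKa = −log(1.9 × 10^-5) = 4.721
pH = pKa + log([A⁻]/[HA]) = 4.721 + log(0.231/0.533) = 4.721 -0.363

pH = 4.36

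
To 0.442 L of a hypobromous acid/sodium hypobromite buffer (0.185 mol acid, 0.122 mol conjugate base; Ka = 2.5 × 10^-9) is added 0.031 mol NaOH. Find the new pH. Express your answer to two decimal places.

pH = 8.60

OH- converts HOBr to OBr-: HOBr → 0.154 mol, OBr- → 0.153 mol.
pKa = −log(2.5 × 10^-9) = 8.602
pH = pKa + log([A⁻]/[HA]) = 8.602 + log(0.153/0.154) = 8.602 -0.003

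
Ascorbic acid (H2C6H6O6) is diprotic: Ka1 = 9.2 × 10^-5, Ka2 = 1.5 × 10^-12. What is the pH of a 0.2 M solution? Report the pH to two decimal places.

Ka1 ≫ Ka2, so treat the first dissociation as the only significant source of H+.
Ka1 = x²/(0.2 − x) = 9.2 × 10^-5
x ≈ √(9.2 × 10^-5 × 0.2) = 4.29 × 10^-3 M
pH = −log(4.29 × 10^-3) = 2.37

pH = 2.37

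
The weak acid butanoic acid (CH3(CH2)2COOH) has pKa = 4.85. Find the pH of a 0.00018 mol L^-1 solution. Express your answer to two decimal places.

CH3(CH2)2COOH ⇌ CH3(CH2)2COO- + H+
Ka = 10^(−4.85) = 1.41 × 10^-5
Ka = [H+]²/(0.00018 − [H+]) = 1.41 × 10^-5
Here C₀/Ka ≈ 12.8, so the small-[H+] approximation fails. Use the quadratic:
[H+] = [−1.41e-05 + √(1.41e-05² + 1.02e-08)]/2 = 4.38 × 10^-5 M
pH = −log[H+] = −log(4.38 × 10^-5) = 4.36

pH = 4.36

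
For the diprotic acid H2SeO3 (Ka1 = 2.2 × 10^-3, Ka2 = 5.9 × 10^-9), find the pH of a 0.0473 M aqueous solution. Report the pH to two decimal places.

Ka1 ≫ Ka2, so treat the first dissociation as the only significant source of H+.
Ka1 = x²/(0.0473 − x) = 2.2 × 10^-3
Solving the quadratic: x = (−Ka1 + √(Ka1² + 4·Ka1·C₀))/2 = 9.16 × 10^-3 M
pH = −log(9.16 × 10^-3) = 2.04

pH = 2.04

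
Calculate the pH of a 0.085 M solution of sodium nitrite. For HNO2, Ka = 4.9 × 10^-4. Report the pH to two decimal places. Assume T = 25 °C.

NO2- is the conjugate base of the weak acid HNO2.
Kb = Kw/Ka = 1.0×10^-14 / 4.9 × 10^-4 = 2.04 × 10^-11
Kb = x²/(0.085 − x) = 2.04 × 10^-11
Since Kb ≪ C₀, x ≈ √(Kb·C₀) = 1.32 × 10^-6 M.
pOH = 5.88, so pH = 14.00 − pOH = 8.12

pH = 8.12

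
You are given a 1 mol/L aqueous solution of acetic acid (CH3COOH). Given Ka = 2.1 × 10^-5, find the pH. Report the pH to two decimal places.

CH3COOH ⇌ CH3COO- + H+
Ka = [H+]²/(1 − [H+]) = 2.1 × 10^-5
Neglecting [H+] in the denominator: [H+] = √(2.1 × 10^-5 × 1) = 4.58 × 10^-3 M
pH = −log(4.58 × 10^-3) = 2.34

pH = 2.34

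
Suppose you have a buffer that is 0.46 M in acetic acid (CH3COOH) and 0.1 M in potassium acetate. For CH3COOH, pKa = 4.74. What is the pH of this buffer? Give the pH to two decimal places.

Henderson–Hasselbalch: pH = pKa + log([CH3COO-]/[CH3COOH]) = 4.74 + log(0.1/0.46)
pH = 4.74 + (-0.663) = 4.08

pH = 4.08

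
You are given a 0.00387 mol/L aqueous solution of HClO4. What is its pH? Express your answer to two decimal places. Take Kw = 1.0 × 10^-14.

pH = 2.41

HClO4 is a strong acid and dissociates completely, so [H+] = 0.00387 M.
pH = -log(0.00387) = 2.41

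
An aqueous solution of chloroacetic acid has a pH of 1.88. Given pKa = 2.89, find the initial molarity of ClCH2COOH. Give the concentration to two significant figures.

C₀ = 1.5 × 10^-1 M

[H+] = 10^(-1.88) = 1.32 × 10^-2 M = x
Ka = 10^(−2.89) = 1.29 × 10^-3
Ka = x²/(C₀ − x) ⇒ C₀ = x + x²/Ka
C₀ = 1.32 × 10^-2 + (1.32 × 10^-2)²/(1.29 × 10^-3) = 1.48 × 10^-1 M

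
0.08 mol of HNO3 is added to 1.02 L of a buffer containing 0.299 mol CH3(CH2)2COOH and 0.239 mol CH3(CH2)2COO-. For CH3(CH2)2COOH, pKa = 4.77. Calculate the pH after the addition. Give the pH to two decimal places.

After neutralization: n(CH3(CH2)2COOH) = 0.379 mol, n(CH3(CH2)2COO-) = 0.159 mol.
Henderson–Hasselbalch with mole ratio 0.159/0.379: pH = 4.77 + (-0.377)

pH = 4.39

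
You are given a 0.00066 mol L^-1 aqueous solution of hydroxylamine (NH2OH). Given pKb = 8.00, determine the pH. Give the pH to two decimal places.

NH2OH + H2O ⇌ NH3OH+ + OH-
Kb = 10^(−8.00) = 1.00 × 10^-8
From the ICE table, Kb = [OH-]²/(0.00066 − [OH-]) = 1.00 × 10^-8.
Assume [OH-] ≪ 0.00066: [OH-] ≈ √(1.00 × 10^-8 × 0.00066) = 2.57 × 10^-6 M
([OH-]/C₀ = 0.39% < 5%, so the approximation holds.)
pOH = −log(2.57 × 10^-6) = 5.59; pH = 14.00 − 5.59 = 8.41

pH = 8.41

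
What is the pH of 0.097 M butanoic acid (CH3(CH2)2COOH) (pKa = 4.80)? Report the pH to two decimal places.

pH = 2.91

CH3(CH2)2COOH ⇌ CH3(CH2)2COO- + H+
Ka = 10^(−4.80) = 1.58 × 10^-5
Ka = [H+]²/(0.097 − [H+]) = 1.58 × 10^-5
Since Ka ≪ C₀, [H+] ≈ √(Ka·C₀) = 1.24 × 10^-3 M.
pH = −log[H+] = −log(1.24 × 10^-3) = 2.91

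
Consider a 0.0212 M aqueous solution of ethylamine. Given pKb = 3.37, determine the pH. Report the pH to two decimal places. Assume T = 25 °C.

C2H5NH2 + H2O ⇌ C2H5NH3+ + OH-
Kb = 10^(−3.37) = 4.27 × 10^-4
Kb = x²/(0.0212 − x) = 4.27 × 10^-4
Here C₀/Kb ≈ 49.6, so the small-x approximation fails. Use the quadratic:
x = [−0.000427 + √(0.000427² + 3.62e-05)]/2 = 2.80 × 10^-3 M
pOH = −log(2.80 × 10^-3) = 2.55; pH = 14.00 − 2.55 = 11.45

pH = 11.45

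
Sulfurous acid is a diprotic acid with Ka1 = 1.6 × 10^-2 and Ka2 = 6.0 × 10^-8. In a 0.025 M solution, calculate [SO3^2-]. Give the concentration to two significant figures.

6.0 × 10^-8 M

First ionization gives [H+] ≈ [HSO3-] = 1.35 × 10^-2 M.
Second step: Ka2 = [H+][SO3^2-]/[HSO3-] ≈ [SO3^2-] (since [H+] ≈ [HSO3-]).
So [SO3^2-] ≈ Ka2.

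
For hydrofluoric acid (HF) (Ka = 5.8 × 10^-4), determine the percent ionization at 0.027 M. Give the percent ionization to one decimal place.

13.6%

HF ⇌ F- + H+; let x = [H+] at equilibrium.
Solve x² + 0.00058x − 1.57e-05 = 0 → x = 3.68 × 10^-3 M
% ionization = x/C₀ × 100% = 3.68 × 10^-3/0.027 × 100% = 13.6%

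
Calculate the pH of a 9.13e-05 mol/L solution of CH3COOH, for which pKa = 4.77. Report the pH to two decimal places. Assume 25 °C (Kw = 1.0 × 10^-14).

CH3COOH ⇌ CH3COO- + H+
Ka = 10^(−4.77) = 1.70 × 10^-5
Ka = [H+]²/(9.13e-05 − [H+]) = 1.70 × 10^-5
Here C₀/Ka ≈ 5.37, so the small-[H+] approximation fails. Use the quadratic:
[H+] = [−1.7e-05 + √(1.7e-05² + 6.21e-09)]/2 = 3.18 × 10^-5 M
pH = −log[H+] = −log(3.18 × 10^-5) = 4.50

pH = 4.50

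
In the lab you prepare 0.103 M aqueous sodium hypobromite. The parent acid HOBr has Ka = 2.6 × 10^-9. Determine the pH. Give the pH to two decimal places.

OBr- is the conjugate base of the weak acid HOBr.
Kb = Kw/Ka = 1.0×10^-14 / 2.6 × 10^-9 = 3.85 × 10^-6
Kb = [OH-]²/(0.103 − [OH-]) = 3.85 × 10^-6
Neglecting [OH-] in the denominator: [OH-] = √(3.85 × 10^-6 × 0.103) = 6.30 × 10^-4 M
Check: 0.61% ionized — well under 5%, approximation valid.
pOH = −log(6.30 × 10^-4) = 3.20; pH = 14.00 − 3.20 = 10.80

pH = 10.80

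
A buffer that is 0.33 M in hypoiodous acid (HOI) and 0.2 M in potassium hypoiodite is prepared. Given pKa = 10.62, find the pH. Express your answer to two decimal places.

pH = pKa + log([A⁻]/[HA]) = 10.62 + log(0.2/0.33)
pH = 10.62 + (-0.217) = 10.40

pH = 10.40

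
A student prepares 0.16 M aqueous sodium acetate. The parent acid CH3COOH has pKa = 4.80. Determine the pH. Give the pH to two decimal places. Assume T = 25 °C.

pH = 9.00

CH3COO- is the conjugate base of the weak acid CH3COOH.
Ka = 10^(−4.80) = 1.58 × 10^-5
Kb = Kw/Ka = 1.0×10^-14 / 1.58 × 10^-5 = 6.33 × 10^-10
From the ICE table, Kb = [OH-]²/(0.16 − [OH-]) = 6.33 × 10^-10.
Assume [OH-] ≪ 0.16: [OH-] ≈ √(6.33 × 10^-10 × 0.16) = 1.01 × 10^-5 M
pOH = −log(1.01 × 10^-5) = 5.00; pH = 14.00 − 5.00 = 9.00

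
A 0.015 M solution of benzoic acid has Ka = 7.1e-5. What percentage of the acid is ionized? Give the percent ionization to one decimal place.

6.6%

C6H5COOH ⇌ C6H5COO- + H+; let x = [H+] at equilibrium.
Ka = x²/(C₀ − x); solving the quadratic gives x = 9.97 × 10^-4 M.
% ionization = x/C₀ × 100% = 9.97 × 10^-4/0.015 × 100% = 6.6%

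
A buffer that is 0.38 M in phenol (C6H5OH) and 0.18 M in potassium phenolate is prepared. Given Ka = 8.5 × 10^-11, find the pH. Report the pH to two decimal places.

pKa = −log(8.5 × 10^-11) = 10.071
Using pH = pKa + log([base]/[acid]) with [base]/[acid] = 0.18/0.38:
pH = 10.071 + (-0.325) = 9.75

pH = 9.75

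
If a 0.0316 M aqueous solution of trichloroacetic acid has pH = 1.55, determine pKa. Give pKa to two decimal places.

[H+] = 10^(-1.55) = 2.82 × 10^-2 M
At equilibrium [HA] = 0.0316 − 2.82 × 10^-2 = 3.40 × 10^-3 M
Ka = [H+][A-]/[HA] = (2.82 × 10^-2)² / 3.40 × 10^-3 = 2.34 × 10^-1
pKa = -log(2.34 × 10^-1) = 0.63

pKa = 0.63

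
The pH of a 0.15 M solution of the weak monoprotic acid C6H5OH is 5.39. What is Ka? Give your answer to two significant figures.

[H+] = 10^(-5.39) = 4.07 × 10^-6 M
At equilibrium [HA] = 0.15 − 4.07 × 10^-6 = 1.50 × 10^-1 M
Ka = [H+][A-]/[HA] = (4.07 × 10^-6)² / 1.50 × 10^-1 = 1.1 × 10^-10

Ka = 1.1 × 10^-10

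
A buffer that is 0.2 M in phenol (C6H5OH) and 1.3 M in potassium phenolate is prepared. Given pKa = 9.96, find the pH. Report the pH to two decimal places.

pH = 10.77

pH = pKa + log([A⁻]/[HA]) = 9.96 + log(1.3/0.2)
pH = 9.96 + (+0.813) = 10.77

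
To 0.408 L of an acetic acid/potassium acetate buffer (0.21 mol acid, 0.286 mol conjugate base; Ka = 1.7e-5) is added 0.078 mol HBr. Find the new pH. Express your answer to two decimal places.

Added H+ converts CH3COO- to CH3COOH: CH3COOH → 0.288 mol, CH3COO- → 0.208 mol.
pKa = −log(1.7 × 10^-5) = 4.770
pH = pKa + log([A⁻]/[HA]) = 4.770 + log(0.208/0.288) = 4.770 -0.141

pH = 4.63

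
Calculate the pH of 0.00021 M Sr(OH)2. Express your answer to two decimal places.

pH = 10.62

Sr(OH)2 is a strong base (each formula unit releases 2 OH-); [OH-] = 0.00042 M.
pOH = -log(0.00042) = 3.38
pH = 14.00 - 3.38 = 10.62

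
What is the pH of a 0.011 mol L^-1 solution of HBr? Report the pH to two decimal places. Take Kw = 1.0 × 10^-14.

pH = 1.96

HBr is a strong acid and dissociates completely, so [H+] = 0.011 M.
pH = -log(0.011) = 1.96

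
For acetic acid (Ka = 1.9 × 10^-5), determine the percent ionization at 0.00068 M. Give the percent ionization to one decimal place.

CH3COOH ⇌ CH3COO- + H+; let x = [H+] at equilibrium.
Solve x² + 1.9e-05x − 1.29e-08 = 0 → x = 1.05 × 10^-4 M
% ionization = x/C₀ × 100% = 1.05 × 10^-4/0.00068 × 100% = 15.4%

15.4%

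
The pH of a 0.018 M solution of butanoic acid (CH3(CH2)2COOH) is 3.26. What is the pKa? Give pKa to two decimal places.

[H+] = 10^(-3.26) = 5.50 × 10^-4 M
At equilibrium [HA] = 0.018 − 5.50 × 10^-4 = 1.75 × 10^-2 M
Ka = [H+][A-]/[HA] = (5.50 × 10^-4)² / 1.75 × 10^-2 = 1.73 × 10^-5
pKa = -log(1.73 × 10^-5) = 4.76

pKa = 4.76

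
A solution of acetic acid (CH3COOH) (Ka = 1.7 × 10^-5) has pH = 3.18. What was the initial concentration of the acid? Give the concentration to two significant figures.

[H+] = 10^(-3.18) = 6.61 × 10^-4 M = x
Ka = x²/(C₀ − x) ⇒ C₀ = x + x²/Ka
C₀ = 6.61 × 10^-4 + (6.61 × 10^-4)²/(1.7 × 10^-5) = 2.64 × 10^-2 M

C₀ = 2.6 × 10^-2 M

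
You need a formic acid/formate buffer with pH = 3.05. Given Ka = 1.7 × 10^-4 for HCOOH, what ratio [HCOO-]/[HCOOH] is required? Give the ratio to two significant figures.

pKa = -log(1.7 × 10^-4) = 3.770
pH = pKa + log(r) ⇒ log(r) = 3.05 − 3.770 = -0.720
r = [HCOO-]/[HCOOH] = 10^(-0.720) = 0.191

ratio = 0.19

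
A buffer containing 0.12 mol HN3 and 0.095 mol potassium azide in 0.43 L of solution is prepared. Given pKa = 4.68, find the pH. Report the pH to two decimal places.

Henderson–Hasselbalch: pH = pKa + log([N3-]/[HN3]) = 4.68 + log(0.095/0.12)
pH = 4.68 + (-0.101) = 4.58

pH = 4.58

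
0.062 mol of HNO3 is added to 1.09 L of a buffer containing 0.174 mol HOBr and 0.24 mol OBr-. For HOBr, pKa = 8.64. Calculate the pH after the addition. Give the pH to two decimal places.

Added H+ converts OBr- to HOBr: HOBr → 0.236 mol, OBr- → 0.178 mol.
pH = pKa + log([A⁻]/[HA]) = 8.64 + log(0.178/0.236) = 8.64 -0.122

pH = 8.52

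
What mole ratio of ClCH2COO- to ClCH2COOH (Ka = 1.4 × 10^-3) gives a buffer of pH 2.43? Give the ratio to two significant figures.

ratio = 0.38

pKa = -log(1.4 × 10^-3) = 2.854
pH = pKa + log(r) ⇒ log(r) = 2.43 − 2.854 = -0.424
r = [ClCH2COO-]/[ClCH2COOH] = 10^(-0.424) = 0.377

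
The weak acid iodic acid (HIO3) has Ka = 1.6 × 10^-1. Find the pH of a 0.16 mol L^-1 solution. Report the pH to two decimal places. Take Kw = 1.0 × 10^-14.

pH = 1.00

HIO3 ⇌ IO3- + H+
Ka = x²/(0.16 − x) = 1.6 × 10^-1
x is not negligible relative to C₀; solve x² + 0.16·x − 0.0256 = 0.
x = (−Ka + √(Ka² + 4·Ka·C₀))/2 = 9.89 × 10^-2 M
pH = −log(9.89 × 10^-2) = 1.00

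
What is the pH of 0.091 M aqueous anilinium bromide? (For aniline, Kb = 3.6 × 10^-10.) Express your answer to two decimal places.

pH = 2.80

C6H5NH3+ is the conjugate acid of the weak base C6H5NH2.
Ka = Kw/Kb = 1.0×10^-14 / 3.6 × 10^-10 = 2.78 × 10^-5
From the ICE table, Ka = x²/(0.091 − x) = 2.78 × 10^-5.
Assume x ≪ 0.091: x ≈ √(2.78 × 10^-5 × 0.091) = 1.59 × 10^-3 M
pH = −log[H+] = −log(1.59 × 10^-3) = 2.80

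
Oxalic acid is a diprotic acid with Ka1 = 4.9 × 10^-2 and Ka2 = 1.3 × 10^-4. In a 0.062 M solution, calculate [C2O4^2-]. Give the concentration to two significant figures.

First ionization gives [H+] ≈ [HC2O4-] = 3.58 × 10^-2 M.
Second step: Ka2 = [H+][C2O4^2-]/[HC2O4-] ≈ [C2O4^2-] (since [H+] ≈ [HC2O4-]).
So [C2O4^2-] ≈ Ka2.

1.3 × 10^-4 M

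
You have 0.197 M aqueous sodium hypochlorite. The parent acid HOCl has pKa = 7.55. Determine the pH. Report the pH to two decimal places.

pH = 10.42

OCl- is the conjugate base of the weak acid HOCl.
Ka = 10^(−7.55) = 2.82 × 10^-8
Kb = Kw/Ka = 1.0×10^-14 / 2.82 × 10^-8 = 3.55 × 10^-7
Let x = [OH-] at equilibrium. Kb = x²/(0.197 − x).
Since Kb ≪ C₀, x ≈ √(Kb·C₀) = 2.64 × 10^-4 M.
Check: 0.13% ionized — well under 5%, approximation valid.
pOH = −log(2.64 × 10^-4) = 3.58; pH = 14.00 − 3.58 = 10.42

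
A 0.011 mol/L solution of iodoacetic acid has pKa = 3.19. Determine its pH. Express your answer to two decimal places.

pH = 2.63

ICH2COOH ⇌ ICH2COO- + H+
Ka = 10^(−3.19) = 6.46 × 10^-4
Let x = [H+] at equilibrium. Ka = x²/(0.011 − x).
Here C₀/Ka ≈ 17, so the small-x approximation fails. Use the quadratic:
x = (−Ka + √(Ka² + 4·Ka·C₀))/2 = 2.36 × 10^-3 M
pH = −log[H+] = −log(2.36 × 10^-3) = 2.63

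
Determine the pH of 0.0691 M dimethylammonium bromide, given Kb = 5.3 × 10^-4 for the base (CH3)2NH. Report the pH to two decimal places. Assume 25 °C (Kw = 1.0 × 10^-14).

(CH3)2NH2+ is the conjugate acid of the weak base (CH3)2NH.
Ka = Kw/Kb = 1.0×10^-14 / 5.3 × 10^-4 = 1.89 × 10^-11
From the ICE table, Ka = x²/(0.0691 − x) = 1.89 × 10^-11.
Neglecting x in the denominator: x = √(1.89 × 10^-11 × 0.0691) = 1.14 × 10^-6 M
(x/C₀ = 0.0017% < 5%, so the approximation holds.)
pH = −log[H+] = −log(1.14 × 10^-6) = 5.94

pH = 5.94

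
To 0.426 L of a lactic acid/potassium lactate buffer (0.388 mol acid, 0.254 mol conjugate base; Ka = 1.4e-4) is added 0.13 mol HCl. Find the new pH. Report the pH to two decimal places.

pH = 3.23

After neutralization: n(CH3CH(OH)COOH) = 0.518 mol, n(CH3CH(OH)COO-) = 0.124 mol.
pKa = −log(1.4 × 10^-4) = 3.854
pH = pKa + log([A⁻]/[HA]) = 3.854 + log(0.124/0.518) = 3.854 -0.621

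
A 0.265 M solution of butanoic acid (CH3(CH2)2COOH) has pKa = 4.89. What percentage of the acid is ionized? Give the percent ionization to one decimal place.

CH3(CH2)2COOH ⇌ CH3(CH2)2COO- + H+; let x = [H+] at equilibrium.
Ka = 10^(−4.89) = 1.29 × 10^-5
x ≈ √(Ka·C₀) = √(1.29 × 10^-5 × 0.265) = 1.85 × 10^-3 M
Fraction ionized = 1.85 × 10^-3 / 0.265 = 0.0070 → 0.7%

0.7%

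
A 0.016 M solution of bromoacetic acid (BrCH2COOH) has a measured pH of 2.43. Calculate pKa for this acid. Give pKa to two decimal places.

[H+] = 10^(-2.43) = 3.72 × 10^-3 M
At equilibrium [HA] = 0.016 − 3.72 × 10^-3 = 1.23 × 10^-2 M
Ka = [H+][A-]/[HA] = (3.72 × 10^-3)² / 1.23 × 10^-2 = 1.13 × 10^-3
pKa = -log(1.13 × 10^-3) = 2.95

pKa = 2.95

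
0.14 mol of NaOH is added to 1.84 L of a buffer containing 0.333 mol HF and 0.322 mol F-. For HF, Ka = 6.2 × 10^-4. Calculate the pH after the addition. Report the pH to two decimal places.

pH = 3.59

After neutralization: n(HF) = 0.193 mol, n(F-) = 0.462 mol.
pKa = −log(6.2 × 10^-4) = 3.208
pH = pKa + log([A⁻]/[HA]) = 3.208 + log(0.462/0.193) = 3.208 +0.379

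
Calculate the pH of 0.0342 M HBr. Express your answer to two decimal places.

HBr is a strong acid and dissociates completely, so [H+] = 0.0342 M.
pH = -log(0.0342) = 1.47

pH = 1.47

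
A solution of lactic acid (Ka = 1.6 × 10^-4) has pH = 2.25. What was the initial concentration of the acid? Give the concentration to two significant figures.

C₀ = 2.0 × 10^-1 M

[H+] = 10^(-2.25) = 5.62 × 10^-3 M = x
Ka = x²/(C₀ − x) ⇒ C₀ = x + x²/Ka
C₀ = 5.62 × 10^-3 + (5.62 × 10^-3)²/(1.6 × 10^-4) = 2.03 × 10^-1 M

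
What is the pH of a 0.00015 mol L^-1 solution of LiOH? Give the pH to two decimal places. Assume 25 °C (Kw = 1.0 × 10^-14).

pH = 10.18

LiOH is a strong base; [OH-] = 0.00015 M.
pOH = -log(0.00015) = 3.82
pH = 14.00 - 3.82 = 10.18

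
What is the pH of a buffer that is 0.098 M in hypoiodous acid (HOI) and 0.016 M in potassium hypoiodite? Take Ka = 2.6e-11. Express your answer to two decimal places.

pKa = −log(2.6 × 10^-11) = 10.585
Using pH = pKa + log([base]/[acid]) with [base]/[acid] = 0.016/0.098:
pH = 10.585 + (-0.787) = 9.80

pH = 9.80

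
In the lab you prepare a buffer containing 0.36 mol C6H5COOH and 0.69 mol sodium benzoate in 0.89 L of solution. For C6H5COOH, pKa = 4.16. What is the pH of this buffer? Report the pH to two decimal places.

pH = 4.44

pH = pKa + log([A⁻]/[HA]) = 4.16 + log(0.69/0.36)
pH = 4.16 + (+0.283) = 4.44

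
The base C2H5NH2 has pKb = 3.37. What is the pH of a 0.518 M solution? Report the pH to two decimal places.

pH = 12.17

C2H5NH2 + H2O ⇌ C2H5NH3+ + OH-
Kb = 10^(−3.37) = 4.27 × 10^-4
From the ICE table, Kb = [OH-]²/(0.518 − [OH-]) = 4.27 × 10^-4.
Assume [OH-] ≪ 0.518: [OH-] ≈ √(4.27 × 10^-4 × 0.518) = 1.49 × 10^-2 M
([OH-]/C₀ = 2.9% < 5%, so the approximation holds.)
pOH = −log(1.49 × 10^-2) = 1.83; pH = 14.00 − 1.83 = 12.17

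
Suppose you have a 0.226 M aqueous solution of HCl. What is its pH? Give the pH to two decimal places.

HCl is a strong acid and dissociates completely, so [H+] = 0.226 M.
pH = -log(0.226) = 0.65

pH = 0.65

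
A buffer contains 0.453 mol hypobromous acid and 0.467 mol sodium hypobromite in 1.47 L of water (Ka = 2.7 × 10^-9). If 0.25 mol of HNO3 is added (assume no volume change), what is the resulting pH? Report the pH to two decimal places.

Added H+ converts OBr- to HOBr: HOBr → 0.703 mol, OBr- → 0.217 mol.
pKa = −log(2.7 × 10^-9) = 8.569
Henderson–Hasselbalch with mole ratio 0.217/0.703: pH = 8.569 + (-0.510)

pH = 8.06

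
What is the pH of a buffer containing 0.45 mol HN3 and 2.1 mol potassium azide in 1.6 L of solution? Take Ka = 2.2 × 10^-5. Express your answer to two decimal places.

pH = 5.33

pKa = −log(2.2 × 10^-5) = 4.658
pH = pKa + log([A⁻]/[HA]) = 4.658 + log(2.1/0.45)
pH = 4.658 + (+0.669) = 5.33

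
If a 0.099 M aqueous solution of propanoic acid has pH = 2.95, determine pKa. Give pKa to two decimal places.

pKa = 4.89

[H+] = 10^(-2.95) = 1.12 × 10^-3 M
At equilibrium [HA] = 0.099 − 1.12 × 10^-3 = 9.79 × 10^-2 M
Ka = [H+][A-]/[HA] = (1.12 × 10^-3)² / 9.79 × 10^-2 = 1.28 × 10^-5
pKa = -log(1.28 × 10^-5) = 4.89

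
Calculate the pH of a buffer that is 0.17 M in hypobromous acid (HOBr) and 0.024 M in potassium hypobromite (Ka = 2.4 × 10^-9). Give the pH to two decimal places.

pKa = −log(2.4 × 10^-9) = 8.620
pH = pKa + log([A⁻]/[HA]) = 8.620 + log(0.024/0.17)
pH = 8.620 + (-0.850) = 7.77

pH = 7.77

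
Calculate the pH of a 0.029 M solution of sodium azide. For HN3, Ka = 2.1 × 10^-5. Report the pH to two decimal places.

pH = 8.57

N3- is the conjugate base of the weak acid HN3.
Kb = Kw/Ka = 1.0×10^-14 / 2.1 × 10^-5 = 4.76 × 10^-10
Kb = x²/(0.029 − x) = 4.76 × 10^-10
Neglecting x in the denominator: x = √(4.76 × 10^-10 × 0.029) = 3.72 × 10^-6 M
Check: 0.013% ionized — well under 5%, approximation valid.
pOH = −log(3.72 × 10^-6) = 5.43; pH = 14.00 − 5.43 = 8.57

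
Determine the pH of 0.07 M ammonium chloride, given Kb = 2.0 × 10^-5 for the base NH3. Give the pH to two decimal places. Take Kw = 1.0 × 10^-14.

NH4+ is the conjugate acid of the weak base NH3.
Ka = Kw/Kb = 1.0×10^-14 / 2.0 × 10^-5 = 5.00 × 10^-10
Let x = [H+] at equilibrium. Ka = x²/(0.07 − x).
Neglecting x in the denominator: x = √(5.00 × 10^-10 × 0.07) = 5.92 × 10^-6 M
(x/C₀ = 0.0085% < 5%, so the approximation holds.)
pH = −log[H+] = −log(5.92 × 10^-6) = 5.23

pH = 5.23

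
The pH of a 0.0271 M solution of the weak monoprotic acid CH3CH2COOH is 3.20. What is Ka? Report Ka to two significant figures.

[H+] = 10^(-3.20) = 6.31 × 10^-4 M
At equilibrium [HA] = 0.0271 − 6.31 × 10^-4 = 2.65 × 10^-2 M
Ka = [H+][A-]/[HA] = (6.31 × 10^-4)² / 2.65 × 10^-2 = 1.5 × 10^-5

Ka = 1.5 × 10^-5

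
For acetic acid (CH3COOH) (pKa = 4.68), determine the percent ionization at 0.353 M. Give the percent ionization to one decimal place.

0.8%

CH3COOH ⇌ CH3COO- + H+; let x = [H+] at equilibrium.
Ka = 10^(−4.68) = 2.09 × 10^-5
x ≈ √(Ka·C₀) = √(2.09 × 10^-5 × 0.353) = 2.72 × 10^-3 M
Fraction ionized = 2.72 × 10^-3 / 0.353 = 0.0077 → 0.8%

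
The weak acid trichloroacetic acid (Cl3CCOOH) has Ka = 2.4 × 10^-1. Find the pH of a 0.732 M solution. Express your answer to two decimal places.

pH = 0.50

Cl3CCOOH ⇌ Cl3CCOO- + H+
From the ICE table, Ka = x²/(0.732 − x) = 2.4 × 10^-1.
Here C₀/Ka ≈ 3.05, so the small-x approximation fails. Use the quadratic:
x = [−0.24 + √(0.24² + 0.703)]/2 = 3.16 × 10^-1 M
pH = −log[H+] = −log(3.16 × 10^-1) = 0.50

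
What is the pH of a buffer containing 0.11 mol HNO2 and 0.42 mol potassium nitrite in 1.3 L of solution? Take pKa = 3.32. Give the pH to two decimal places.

pH = 3.90

Henderson–Hasselbalch: pH = pKa + log([NO2-]/[HNO2]) = 3.32 + log(0.42/0.11)
pH = 3.32 + (+0.582) = 3.90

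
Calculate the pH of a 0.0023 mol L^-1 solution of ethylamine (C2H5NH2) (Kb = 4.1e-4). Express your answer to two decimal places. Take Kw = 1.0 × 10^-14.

pH = 10.90

C2H5NH2 + H2O ⇌ C2H5NH3+ + OH-
From the ICE table, Kb = [OH-]²/(0.0023 − [OH-]) = 4.1 × 10^-4.
The 5% rule fails; solving [OH-]² + Kb·[OH-] − Kb·C₀ = 0 exactly:
[OH-] = [−0.00041 + √(0.00041² + 3.77e-06)]/2 = 7.87 × 10^-4 M
pOH = 3.10, so pH = 14.00 − pOH = 10.90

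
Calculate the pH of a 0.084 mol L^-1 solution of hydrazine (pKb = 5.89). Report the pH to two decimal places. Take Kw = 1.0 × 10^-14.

pH = 10.52

N2H4 + H2O ⇌ N2H5+ + OH-
Kb = 10^(−5.89) = 1.29 × 10^-6
Kb = x²/(0.084 − x) = 1.29 × 10^-6
Neglecting x in the denominator: x = √(1.29 × 10^-6 × 0.084) = 3.29 × 10^-4 M
pOH = −log(3.29 × 10^-4) = 3.48; pH = 14.00 − 3.48 = 10.52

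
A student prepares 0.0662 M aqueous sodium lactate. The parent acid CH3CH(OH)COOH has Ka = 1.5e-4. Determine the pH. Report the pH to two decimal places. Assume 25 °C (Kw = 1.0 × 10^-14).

CH3CH(OH)COO- is the conjugate base of the weak acid CH3CH(OH)COOH.
Kb = Kw/Ka = 1.0×10^-14 / 1.5 × 10^-4 = 6.67 × 10^-11
From the ICE table, Kb = x²/(0.0662 − x) = 6.67 × 10^-11.
Assume x ≪ 0.0662: x ≈ √(6.67 × 10^-11 × 0.0662) = 2.10 × 10^-6 M
(x/C₀ = 0.0032% < 5%, so the approximation holds.)
pOH = −log(2.10 × 10^-6) = 5.68; pH = 14.00 − 5.68 = 8.32

pH = 8.32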